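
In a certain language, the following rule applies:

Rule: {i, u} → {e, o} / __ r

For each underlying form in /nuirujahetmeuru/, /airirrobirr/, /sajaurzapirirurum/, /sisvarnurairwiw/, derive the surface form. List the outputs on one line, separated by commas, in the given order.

/nuirujahetmeuru/: /i/ is a high vowel immediately before /r/, so it lowers to [e]. /u/ is a high vowel immediately before /r/, so it lowers to [o]. → [nuerujahetmeoru].
/airirrobirr/: /i/ is a high vowel immediately before /r/, so it lowers to [e]. /i/ is a high vowel immediately before /r/, so it lowers to [e]. /i/ is a high vowel immediately before /r/, so it lowers to [e]. → [aererroberr].
/sajaurzapirirurum/: /u/ is a high vowel immediately before /r/, so it lowers to [o]. /i/ is a high vowel immediately before /r/, so it lowers to [e]. /i/ is a high vowel immediately before /r/, so it lowers to [e]. /u/ is a high vowel immediately before /r/, so it lowers to [o]. → [sajaorzapererorum].
/sisvarnurairwiw/: /u/ is a high vowel immediately before /r/, so it lowers to [o]. /i/ is a high vowel immediately before /r/, so it lowers to [e]. → [sisvarnoraerwiw].

nuerujahetmeoru, aererroberr, sajaorzapererorum, sisvarnoraerwiw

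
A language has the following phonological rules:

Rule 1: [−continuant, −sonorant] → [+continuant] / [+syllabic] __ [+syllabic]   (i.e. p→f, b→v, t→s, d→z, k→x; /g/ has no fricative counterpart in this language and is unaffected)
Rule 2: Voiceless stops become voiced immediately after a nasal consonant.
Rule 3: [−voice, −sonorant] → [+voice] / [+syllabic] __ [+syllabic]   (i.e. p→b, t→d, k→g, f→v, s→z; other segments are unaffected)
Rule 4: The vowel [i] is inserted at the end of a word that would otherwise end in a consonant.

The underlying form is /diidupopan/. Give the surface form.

diizuvovani

Rule 1 (intervocalic spirantization): /d/ is a stop between vowels /i/ and /u/, so it spirantizes to the fricative [z]. /p/ is a stop between vowels /u/ and /o/, so it spirantizes to the fricative [f]. /p/ is a stop between vowels /o/ and /a/, so it spirantizes to the fricative [f]. /diidupopan/ → diizufofan.
Rule 2 (post-nasal voicing): no segment meets the environment; /diizufofan/ is unchanged.
Rule 3 (intervocalic voicing): /f/ is a voiceless obstruent between vowels /u/ and /o/, so it voices to [v]. /f/ is a voiceless obstruent between vowels /o/ and /a/, so it voices to [v]. /diizufofan/ → diizuvovan.
Rule 4 (final i-epenthesis): the form ends in the consonant /n/, so [i] is inserted word-finally. /diizuvovan/ → diizuvovani.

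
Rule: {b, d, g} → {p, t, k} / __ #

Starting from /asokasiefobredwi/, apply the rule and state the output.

No segment of /asokasiefobredwi/ meets the structural description of the rule, so the form surfaces unchanged.

asokasiefobredwi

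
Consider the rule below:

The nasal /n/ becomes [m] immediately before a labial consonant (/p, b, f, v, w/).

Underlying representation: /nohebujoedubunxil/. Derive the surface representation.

No segment of /nohebujoedubunxil/ meets the structural description of the rule, so the form surfaces unchanged.

nohebujoedubunxil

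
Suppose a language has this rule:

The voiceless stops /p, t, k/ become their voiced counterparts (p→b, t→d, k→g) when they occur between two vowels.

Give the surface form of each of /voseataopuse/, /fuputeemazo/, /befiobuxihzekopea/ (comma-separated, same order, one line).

/voseataopuse/: /t/ is a voiceless stop between vowels /a/ and /a/, so it voices to [d]. /p/ is a voiceless stop between vowels /o/ and /u/, so it voices to [b]. → [voseadaobuse].
/fuputeemazo/: /p/ is a voiceless stop between vowels /u/ and /u/, so it voices to [b]. /t/ is a voiceless stop between vowels /u/ and /e/, so it voices to [d]. → [fubudeemazo].
/befiobuxihzekopea/: /k/ is a voiceless stop between vowels /e/ and /o/, so it voices to [g]. /p/ is a voiceless stop between vowels /o/ and /e/, so it voices to [b]. → [befiobuxihzegobea].

voseadaobuse, fubudeemazo, befiobuxihzegobea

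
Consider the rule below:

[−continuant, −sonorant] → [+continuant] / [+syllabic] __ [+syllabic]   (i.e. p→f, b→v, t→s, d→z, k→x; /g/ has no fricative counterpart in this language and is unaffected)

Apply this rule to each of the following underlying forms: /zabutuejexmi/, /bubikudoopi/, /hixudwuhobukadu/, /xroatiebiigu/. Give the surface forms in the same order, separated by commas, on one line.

/zabutuejexmi/: /b/ is a stop between vowels /a/ and /u/, so it spirantizes to the fricative [v]. /t/ is a stop between vowels /u/ and /u/, so it spirantizes to the fricative [s]. → [zavusuejexmi].
/bubikudoopi/: /b/ is a stop between vowels /u/ and /i/, so it spirantizes to the fricative [v]. /k/ is a stop between vowels /i/ and /u/, so it spirantizes to the fricative [x]. /d/ is a stop between vowels /u/ and /o/, so it spirantizes to the fricative [z]. /p/ is a stop between vowels /o/ and /i/, so it spirantizes to the fricative [f]. → [buvixuzoofi].
/hixudwuhobukadu/: /b/ is a stop between vowels /o/ and /u/, so it spirantizes to the fricative [v]. /k/ is a stop between vowels /u/ and /a/, so it spirantizes to the fricative [x]. /d/ is a stop between vowels /a/ and /u/, so it spirantizes to the fricative [z]. → [hixudwuhovuxazu].
/xroatiebiigu/: /t/ is a stop between vowels /a/ and /i/, so it spirantizes to the fricative [s]. /b/ is a stop between vowels /e/ and /i/, so it spirantizes to the fricative [v]. → [xroasieviigu].

zavusuejexmi, buvixuzoofi, hixudwuhovuxazu, xroasieviigu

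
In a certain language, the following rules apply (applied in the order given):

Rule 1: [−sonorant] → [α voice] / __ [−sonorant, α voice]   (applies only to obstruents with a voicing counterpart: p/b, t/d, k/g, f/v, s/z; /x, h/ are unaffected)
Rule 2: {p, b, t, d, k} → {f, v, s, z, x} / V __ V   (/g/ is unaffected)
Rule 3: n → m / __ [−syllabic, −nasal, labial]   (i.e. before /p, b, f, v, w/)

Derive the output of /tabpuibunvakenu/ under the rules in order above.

Rule 1 (regressive voicing assimilation): /b/ precedes the voiceless obstruent /p/, so it devoices to [p] by assimilation. /tabpuibunvakenu/ → tappuibunvakenu.
Rule 2 (intervocalic spirantization): /b/ is a stop between vowels /i/ and /u/, so it spirantizes to the fricative [v]. /k/ is a stop between vowels /a/ and /e/, so it spirantizes to the fricative [x]. /tappuibunvakenu/ → tappuivunvaxenu.
Rule 3 (nasal place assimilation): /n/ precedes the labial consonant /v/, so it assimilates in place to [m]. /tappuivunvaxenu/ → tappuivumvaxenu.

tappuivumvaxenu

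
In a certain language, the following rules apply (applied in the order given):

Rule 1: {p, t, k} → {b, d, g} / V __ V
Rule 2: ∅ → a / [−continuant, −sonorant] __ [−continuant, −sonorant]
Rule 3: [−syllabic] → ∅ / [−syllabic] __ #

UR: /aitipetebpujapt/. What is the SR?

aidibedebapujapat

Rule 1 (intervocalic voicing): /t/ is a voiceless stop between vowels /i/ and /i/, so it voices to [d]. /p/ is a voiceless stop between vowels /i/ and /e/, so it voices to [b]. /t/ is a voiceless stop between vowels /e/ and /e/, so it voices to [d]. /aitipetebpujapt/ → aidibedebpujapt.
Rule 2 (stop-cluster a-epenthesis): /b/ and /p/ form a stop–stop cluster, so [a] is inserted between them. /p/ and /t/ form a stop–stop cluster, so [a] is inserted between them. /aidibedebpujapt/ → aidibedebapujapat.
Rule 3 (final cluster simplification): no segment meets the environment; /aidibedebapujapat/ is unchanged.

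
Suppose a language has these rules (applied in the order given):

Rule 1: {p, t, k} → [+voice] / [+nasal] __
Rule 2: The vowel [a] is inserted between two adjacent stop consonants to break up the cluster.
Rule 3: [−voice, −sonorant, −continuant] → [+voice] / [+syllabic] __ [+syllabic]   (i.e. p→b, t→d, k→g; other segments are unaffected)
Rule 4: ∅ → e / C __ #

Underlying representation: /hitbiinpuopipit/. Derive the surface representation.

Rule 1 (post-nasal voicing): /p/ is a voiceless stop immediately after the nasal /n/, so it voices to [b]. /hitbiinpuopipit/ → hitbiinbuopipit.
Rule 2 (stop-cluster a-epenthesis): /t/ and /b/ form a stop–stop cluster, so [a] is inserted between them. /hitbiinbuopipit/ → hitabiinbuopipit.
Rule 3 (intervocalic voicing): /t/ is a voiceless stop between vowels /i/ and /a/, so it voices to [d]. /p/ is a voiceless stop between vowels /o/ and /i/, so it voices to [b]. /p/ is a voiceless stop between vowels /i/ and /i/, so it voices to [b]. /hitabiinbuopipit/ → hidabiinbuobibit.
Rule 4 (final e-epenthesis): the form ends in the consonant /t/, so [e] is inserted word-finally. /hidabiinbuobibit/ → hidabiinbuobibite.

hidabiinbuobibite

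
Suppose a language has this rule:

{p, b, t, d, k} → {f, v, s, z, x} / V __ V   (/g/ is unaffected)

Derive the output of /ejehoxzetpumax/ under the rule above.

ejehoxzetpumax

No segment of /ejehoxzetpumax/ meets the structural description of the rule, so the form surfaces unchanged.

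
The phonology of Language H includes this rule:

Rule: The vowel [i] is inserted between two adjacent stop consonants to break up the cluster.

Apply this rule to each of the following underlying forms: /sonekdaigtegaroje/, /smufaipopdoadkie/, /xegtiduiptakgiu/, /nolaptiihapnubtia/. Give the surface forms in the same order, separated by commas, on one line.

/sonekdaigtegaroje/: /k/ and /d/ form a stop–stop cluster, so [i] is inserted between them. /g/ and /t/ form a stop–stop cluster, so [i] is inserted between them. → [sonekidaigitegaroje].
/smufaipopdoadkie/: /p/ and /d/ form a stop–stop cluster, so [i] is inserted between them. /d/ and /k/ form a stop–stop cluster, so [i] is inserted between them. → [smufaipopidoadikie].
/xegtiduiptakgiu/: /g/ and /t/ form a stop–stop cluster, so [i] is inserted between them. /p/ and /t/ form a stop–stop cluster, so [i] is inserted between them. /k/ and /g/ form a stop–stop cluster, so [i] is inserted between them. → [xegitiduipitakigiu].
/nolaptiihapnubtia/: /p/ and /t/ form a stop–stop cluster, so [i] is inserted between them. /b/ and /t/ form a stop–stop cluster, so [i] is inserted between them. → [nolapitiihapnubitia].

sonekidaigitegaroje, smufaipopidoadikie, xegitiduipitakigiu, nolapitiihapnubitia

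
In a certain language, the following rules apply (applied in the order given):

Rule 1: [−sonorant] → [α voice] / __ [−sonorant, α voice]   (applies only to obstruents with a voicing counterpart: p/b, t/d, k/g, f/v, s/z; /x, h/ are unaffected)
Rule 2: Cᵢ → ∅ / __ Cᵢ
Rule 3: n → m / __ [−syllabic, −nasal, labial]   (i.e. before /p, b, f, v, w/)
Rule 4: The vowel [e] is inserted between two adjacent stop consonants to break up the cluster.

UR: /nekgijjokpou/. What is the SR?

negijokepou

Rule 1 (regressive voicing assimilation): /k/ precedes the voiced obstruent /g/, so it voices to [g] by assimilation. /nekgijjokpou/ → neggijjokpou.
Rule 2 (degemination): /gg/ is a geminate; the first /g/ deletes. /jj/ is a geminate; the first /j/ deletes. /neggijjokpou/ → negijokpou.
Rule 3 (nasal place assimilation): no segment meets the environment; /negijokpou/ is unchanged.
Rule 4 (stop-cluster e-epenthesis): /k/ and /p/ form a stop–stop cluster, so [e] is inserted between them. /negijokpou/ → negijokepou.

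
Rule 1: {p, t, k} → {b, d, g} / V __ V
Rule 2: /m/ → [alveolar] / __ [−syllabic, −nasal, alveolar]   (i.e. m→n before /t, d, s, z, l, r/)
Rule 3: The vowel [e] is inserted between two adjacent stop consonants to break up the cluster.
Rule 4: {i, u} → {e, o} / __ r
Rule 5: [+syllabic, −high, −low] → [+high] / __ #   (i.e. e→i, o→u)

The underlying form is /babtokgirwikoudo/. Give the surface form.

babetokegerwigoudu

Rule 1 (intervocalic voicing): /k/ is a voiceless stop between vowels /i/ and /o/, so it voices to [g]. /babtokgirwikoudo/ → babtokgirwigoudo.
Rule 2 (nasal place assimilation): no segment meets the environment; /babtokgirwigoudo/ is unchanged.
Rule 3 (stop-cluster e-epenthesis): /b/ and /t/ form a stop–stop cluster, so [e] is inserted between them. /k/ and /g/ form a stop–stop cluster, so [e] is inserted between them. /babtokgirwigoudo/ → babetokegirwigoudo.
Rule 4 (pre-rhotic lowering): /i/ is a high vowel immediately before /r/, so it lowers to [e]. /babetokegirwigoudo/ → babetokegerwigoudo.
Rule 5 (final vowel raising): /o/ is a mid vowel in word-final position, so it raises to [u]. /babetokegerwigoudo/ → babetokegerwigoudu.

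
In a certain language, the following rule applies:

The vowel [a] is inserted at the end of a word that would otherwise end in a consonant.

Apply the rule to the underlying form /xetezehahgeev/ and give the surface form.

the form ends in the consonant /v/, so [a] is inserted word-finally.
Surface form: [xetezehahgeeva].

xetezehahgeeva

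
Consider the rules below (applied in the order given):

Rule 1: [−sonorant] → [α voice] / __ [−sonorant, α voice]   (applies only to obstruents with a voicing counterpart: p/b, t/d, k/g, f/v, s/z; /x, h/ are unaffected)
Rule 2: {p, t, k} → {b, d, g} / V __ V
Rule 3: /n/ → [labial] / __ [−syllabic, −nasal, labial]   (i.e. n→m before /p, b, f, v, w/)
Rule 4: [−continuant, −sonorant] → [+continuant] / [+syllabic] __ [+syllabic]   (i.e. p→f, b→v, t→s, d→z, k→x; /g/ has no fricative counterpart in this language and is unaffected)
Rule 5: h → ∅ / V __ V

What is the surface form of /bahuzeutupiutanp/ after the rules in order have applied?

bauzeuzuviuzamp

Rule 1 (regressive voicing assimilation): no segment meets the environment; /bahuzeutupiutanp/ is unchanged.
Rule 2 (intervocalic voicing): /t/ is a voiceless stop between vowels /u/ and /u/, so it voices to [d]. /p/ is a voiceless stop between vowels /u/ and /i/, so it voices to [b]. /t/ is a voiceless stop between vowels /u/ and /a/, so it voices to [d]. /bahuzeutupiutanp/ → bahuzeudubiudanp.
Rule 3 (nasal place assimilation): /n/ precedes the labial consonant /p/, so it assimilates in place to [m]. /bahuzeudubiudanp/ → bahuzeudubiudamp.
Rule 4 (intervocalic spirantization): /d/ is a stop between vowels /u/ and /u/, so it spirantizes to the fricative [z]. /b/ is a stop between vowels /u/ and /i/, so it spirantizes to the fricative [v]. /d/ is a stop between vowels /u/ and /a/, so it spirantizes to the fricative [z]. /bahuzeudubiudamp/ → bahuzeuzuviuzamp.
Rule 5 (intervocalic h-deletion): /h/ occurs between vowels /a/ and /u/, so it deletes. /bahuzeuzuviuzamp/ → bauzeuzuviuzamp.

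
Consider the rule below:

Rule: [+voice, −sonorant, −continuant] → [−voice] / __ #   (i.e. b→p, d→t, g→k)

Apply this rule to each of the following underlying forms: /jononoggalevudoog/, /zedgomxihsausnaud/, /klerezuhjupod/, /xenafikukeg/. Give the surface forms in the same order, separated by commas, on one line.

/jononoggalevudoog/: /g/ is a voiced stop in word-final position, so it devoices to [k]. → [jononoggalevudook].
/zedgomxihsausnaud/: /d/ is a voiced stop in word-final position, so it devoices to [t]. → [zedgomxihsausnaut].
/klerezuhjupod/: /d/ is a voiced stop in word-final position, so it devoices to [t]. → [klerezuhjupot].
/xenafikukeg/: /g/ is a voiced stop in word-final position, so it devoices to [k]. → [xenafikukek].

jononoggalevudook, zedgomxihsausnaut, klerezuhjupot, xenafikukek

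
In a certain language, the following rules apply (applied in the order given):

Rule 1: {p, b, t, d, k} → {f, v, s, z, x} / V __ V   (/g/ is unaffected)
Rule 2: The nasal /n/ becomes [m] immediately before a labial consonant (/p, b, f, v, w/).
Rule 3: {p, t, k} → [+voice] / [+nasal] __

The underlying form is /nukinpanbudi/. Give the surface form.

Rule 1 (intervocalic spirantization): /k/ is a stop between vowels /u/ and /i/, so it spirantizes to the fricative [x]. /d/ is a stop between vowels /u/ and /i/, so it spirantizes to the fricative [z]. /nukinpanbudi/ → nuxinpanbuzi.
Rule 2 (nasal place assimilation): /n/ precedes the labial consonant /p/, so it assimilates in place to [m]. /n/ precedes the labial consonant /b/, so it assimilates in place to [m]. /nuxinpanbuzi/ → nuximpambuzi.
Rule 3 (post-nasal voicing): /p/ is a voiceless stop immediately after the nasal /m/, so it voices to [b]. /nuximpambuzi/ → nuximbambuzi.

nuximbambuzi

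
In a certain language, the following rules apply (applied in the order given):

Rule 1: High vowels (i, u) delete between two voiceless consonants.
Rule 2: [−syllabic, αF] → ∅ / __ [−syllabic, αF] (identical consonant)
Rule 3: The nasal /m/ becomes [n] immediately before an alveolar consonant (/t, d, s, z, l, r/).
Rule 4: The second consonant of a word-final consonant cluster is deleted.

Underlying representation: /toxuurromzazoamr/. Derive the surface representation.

toxuuronzazoan

Rule 1 (high vowel syncope): no segment meets the environment; /toxuurromzazoamr/ is unchanged.
Rule 2 (degemination): /rr/ is a geminate; the first /r/ deletes. /toxuurromzazoamr/ → toxuuromzazoamr.
Rule 3 (nasal place assimilation): /m/ precedes the alveolar consonant /z/, so it assimilates in place to [n]. /m/ precedes the alveolar consonant /r/, so it assimilates in place to [n]. /toxuuromzazoamr/ → toxuuronzazoanr.
Rule 4 (final cluster simplification): /r/ is the second consonant of a word-final cluster /nr/, so it deletes. /toxuuronzazoanr/ → toxuuronzazoan.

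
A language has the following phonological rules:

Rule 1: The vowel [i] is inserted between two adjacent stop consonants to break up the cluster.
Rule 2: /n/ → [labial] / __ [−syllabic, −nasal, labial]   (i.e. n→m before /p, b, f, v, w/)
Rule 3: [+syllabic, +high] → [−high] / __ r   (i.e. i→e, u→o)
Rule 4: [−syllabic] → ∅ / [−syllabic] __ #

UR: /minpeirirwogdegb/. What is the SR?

Rule 1 (stop-cluster i-epenthesis): /g/ and /d/ form a stop–stop cluster, so [i] is inserted between them. /g/ and /b/ form a stop–stop cluster, so [i] is inserted between them. /minpeirirwogdegb/ → minpeirirwogidegib.
Rule 2 (nasal place assimilation): /n/ precedes the labial consonant /p/, so it assimilates in place to [m]. /minpeirirwogidegib/ → mimpeirirwogidegib.
Rule 3 (pre-rhotic lowering): /i/ is a high vowel immediately before /r/, so it lowers to [e]. /i/ is a high vowel immediately before /r/, so it lowers to [e]. /mimpeirirwogidegib/ → mimpeererwogidegib.
Rule 4 (final cluster simplification): no segment meets the environment; /mimpeererwogidegib/ is unchanged.

mimpeererwogidegib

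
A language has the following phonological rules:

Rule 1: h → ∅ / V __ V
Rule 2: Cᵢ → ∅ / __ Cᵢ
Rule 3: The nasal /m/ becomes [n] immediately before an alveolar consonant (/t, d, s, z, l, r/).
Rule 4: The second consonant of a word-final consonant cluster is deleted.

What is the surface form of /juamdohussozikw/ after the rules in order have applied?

Rule 1 (intervocalic h-deletion): /h/ occurs between vowels /o/ and /u/, so it deletes. /juamdohussozikw/ → juamdoussozikw.
Rule 2 (degemination): /ss/ is a geminate; the first /s/ deletes. /juamdoussozikw/ → juamdousozikw.
Rule 3 (nasal place assimilation): /m/ precedes the alveolar consonant /d/, so it assimilates in place to [n]. /juamdousozikw/ → juandousozikw.
Rule 4 (final cluster simplification): /w/ is the second consonant of a word-final cluster /kw/, so it deletes. /juandousozikw/ → juandousozik.

juandousozik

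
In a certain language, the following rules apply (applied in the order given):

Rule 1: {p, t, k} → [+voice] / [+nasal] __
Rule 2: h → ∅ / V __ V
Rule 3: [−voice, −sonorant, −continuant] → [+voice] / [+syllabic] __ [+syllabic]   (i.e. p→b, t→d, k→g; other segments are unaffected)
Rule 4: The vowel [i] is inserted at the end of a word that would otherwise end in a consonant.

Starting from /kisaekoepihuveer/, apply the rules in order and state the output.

kisaegoebiuveeri

Rule 1 (post-nasal voicing): no segment meets the environment; /kisaekoepihuveer/ is unchanged.
Rule 2 (intervocalic h-deletion): /h/ occurs between vowels /i/ and /u/, so it deletes. /kisaekoepihuveer/ → kisaekoepiuveer.
Rule 3 (intervocalic voicing): /k/ is a voiceless stop between vowels /e/ and /o/, so it voices to [g]. /p/ is a voiceless stop between vowels /e/ and /i/, so it voices to [b]. /kisaekoepiuveer/ → kisaegoebiuveer.
Rule 4 (final i-epenthesis): the form ends in the consonant /r/, so [i] is inserted word-finally. /kisaegoebiuveer/ → kisaegoebiuveeri.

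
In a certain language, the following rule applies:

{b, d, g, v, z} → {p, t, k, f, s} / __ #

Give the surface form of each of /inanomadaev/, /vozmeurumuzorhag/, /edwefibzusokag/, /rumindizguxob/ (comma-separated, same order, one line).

inanomadaef, vozmeurumuzorhak, edwefibzusokak, rumindizguxop

/inanomadaev/: /v/ is a voiced obstruent in word-final position, so it devoices to [f]. → [inanomadaef].
/vozmeurumuzorhag/: /g/ is a voiced obstruent in word-final position, so it devoices to [k]. → [vozmeurumuzorhak].
/edwefibzusokag/: /g/ is a voiced obstruent in word-final position, so it devoices to [k]. → [edwefibzusokak].
/rumindizguxob/: /b/ is a voiced obstruent in word-final position, so it devoices to [p]. → [rumindizguxop].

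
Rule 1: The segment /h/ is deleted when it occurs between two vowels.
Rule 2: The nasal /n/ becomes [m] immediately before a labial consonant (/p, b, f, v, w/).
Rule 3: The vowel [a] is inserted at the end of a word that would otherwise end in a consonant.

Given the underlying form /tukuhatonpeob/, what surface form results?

Rule 1 (intervocalic h-deletion): /h/ occurs between vowels /u/ and /a/, so it deletes. /tukuhatonpeob/ → tukuatonpeob.
Rule 2 (nasal place assimilation): /n/ precedes the labial consonant /p/, so it assimilates in place to [m]. /tukuatonpeob/ → tukuatompeob.
Rule 3 (final a-epenthesis): the form ends in the consonant /b/, so [a] is inserted word-finally. /tukuatompeob/ → tukuatompeoba.

tukuatompeoba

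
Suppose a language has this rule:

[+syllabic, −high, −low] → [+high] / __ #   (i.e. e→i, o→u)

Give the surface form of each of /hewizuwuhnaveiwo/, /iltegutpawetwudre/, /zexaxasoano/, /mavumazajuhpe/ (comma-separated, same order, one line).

hewizuwuhnaveiwu, iltegutpawetwudri, zexaxasoanu, mavumazajuhpi

/hewizuwuhnaveiwo/: /o/ is a mid vowel in word-final position, so it raises to [u]. → [hewizuwuhnaveiwu].
/iltegutpawetwudre/: /e/ is a mid vowel in word-final position, so it raises to [i]. → [iltegutpawetwudri].
/zexaxasoano/: /o/ is a mid vowel in word-final position, so it raises to [u]. → [zexaxasoanu].
/mavumazajuhpe/: /e/ is a mid vowel in word-final position, so it raises to [i]. → [mavumazajuhpi].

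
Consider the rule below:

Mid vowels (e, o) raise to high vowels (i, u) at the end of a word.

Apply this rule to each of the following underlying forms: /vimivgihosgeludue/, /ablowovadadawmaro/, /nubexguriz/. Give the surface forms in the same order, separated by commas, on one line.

vimivgihosgeludui, ablowovadadawmaru, nubexguriz

/vimivgihosgeludue/: /e/ is a mid vowel in word-final position, so it raises to [i]. → [vimivgihosgeludui].
/ablowovadadawmaro/: /o/ is a mid vowel in word-final position, so it raises to [u]. → [ablowovadadawmaru].
/nubexguriz/: the rule's environment is not met; surfaces unchanged as [nubexguriz].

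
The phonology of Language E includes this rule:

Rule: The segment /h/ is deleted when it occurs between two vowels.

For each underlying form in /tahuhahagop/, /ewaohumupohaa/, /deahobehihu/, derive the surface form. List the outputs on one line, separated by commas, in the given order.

/tahuhahagop/: /h/ occurs between vowels /a/ and /u/, so it deletes. /h/ occurs between vowels /u/ and /a/, so it deletes. /h/ occurs between vowels /a/ and /a/, so it deletes. → [tauaagop].
/ewaohumupohaa/: /h/ occurs between vowels /o/ and /u/, so it deletes. /h/ occurs between vowels /o/ and /a/, so it deletes. → [ewaoumupoaa].
/deahobehihu/: /h/ occurs between vowels /a/ and /o/, so it deletes. /h/ occurs between vowels /e/ and /i/, so it deletes. /h/ occurs between vowels /i/ and /u/, so it deletes. → [deaobeiu].

tauaagop, ewaoumupoaa, deaobeiu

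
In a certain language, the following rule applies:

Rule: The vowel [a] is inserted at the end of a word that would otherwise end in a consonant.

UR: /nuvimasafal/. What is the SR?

nuvimasafala

the form ends in the consonant /l/, so [a] is inserted word-finally.
Surface form: [nuvimasafala].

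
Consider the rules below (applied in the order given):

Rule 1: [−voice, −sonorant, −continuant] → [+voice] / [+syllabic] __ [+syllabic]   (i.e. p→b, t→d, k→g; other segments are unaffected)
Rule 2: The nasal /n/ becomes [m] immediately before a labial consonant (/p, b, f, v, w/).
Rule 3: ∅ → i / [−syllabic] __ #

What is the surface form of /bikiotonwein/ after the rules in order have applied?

Rule 1 (intervocalic voicing): /k/ is a voiceless stop between vowels /i/ and /i/, so it voices to [g]. /t/ is a voiceless stop between vowels /o/ and /o/, so it voices to [d]. /bikiotonwein/ → bigiodonwein.
Rule 2 (nasal place assimilation): /n/ precedes the labial consonant /w/, so it assimilates in place to [m]. /bigiodonwein/ → bigiodomwein.
Rule 3 (final i-epenthesis): the form ends in the consonant /n/, so [i] is inserted word-finally. /bigiodomwein/ → bigiodomweini.

bigiodomweini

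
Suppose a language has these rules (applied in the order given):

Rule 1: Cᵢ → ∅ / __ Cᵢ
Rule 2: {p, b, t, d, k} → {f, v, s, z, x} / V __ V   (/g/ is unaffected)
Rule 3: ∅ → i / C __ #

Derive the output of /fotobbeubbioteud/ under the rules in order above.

Rule 1 (degemination): /bb/ is a geminate; the first /b/ deletes. /bb/ is a geminate; the first /b/ deletes. /fotobbeubbioteud/ → fotobeubioteud.
Rule 2 (intervocalic spirantization): /t/ is a stop between vowels /o/ and /o/, so it spirantizes to the fricative [s]. /b/ is a stop between vowels /o/ and /e/, so it spirantizes to the fricative [v]. /b/ is a stop between vowels /u/ and /i/, so it spirantizes to the fricative [v]. /t/ is a stop between vowels /o/ and /e/, so it spirantizes to the fricative [s]. /fotobeubioteud/ → fosoveuvioseud.
Rule 3 (final i-epenthesis): the form ends in the consonant /d/, so [i] is inserted word-finally. /fosoveuvioseud/ → fosoveuvioseudi.

fosoveuvioseudi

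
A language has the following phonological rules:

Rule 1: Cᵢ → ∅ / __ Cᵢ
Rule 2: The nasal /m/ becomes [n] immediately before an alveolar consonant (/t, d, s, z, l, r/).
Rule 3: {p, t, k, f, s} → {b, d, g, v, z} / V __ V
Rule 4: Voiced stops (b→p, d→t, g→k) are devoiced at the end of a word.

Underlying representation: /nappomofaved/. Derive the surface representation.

Rule 1 (degemination): /pp/ is a geminate; the first /p/ deletes. /nappomofaved/ → napomofaved.
Rule 2 (nasal place assimilation): no segment meets the environment; /napomofaved/ is unchanged.
Rule 3 (intervocalic voicing): /p/ is a voiceless obstruent between vowels /a/ and /o/, so it voices to [b]. /f/ is a voiceless obstruent between vowels /o/ and /a/, so it voices to [v]. /napomofaved/ → nabomovaved.
Rule 4 (final devoicing): /d/ is a voiced stop in word-final position, so it devoices to [t]. /nabomovaved/ → nabomovavet.

nabomovavet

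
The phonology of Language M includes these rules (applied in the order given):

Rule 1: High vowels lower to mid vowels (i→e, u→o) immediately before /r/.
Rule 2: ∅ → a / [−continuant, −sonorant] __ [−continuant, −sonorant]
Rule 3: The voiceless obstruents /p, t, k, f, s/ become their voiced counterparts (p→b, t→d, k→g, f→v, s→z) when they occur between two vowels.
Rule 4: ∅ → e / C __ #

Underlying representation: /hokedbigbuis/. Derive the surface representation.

hogedabigabuise

Rule 1 (pre-rhotic lowering): no segment meets the environment; /hokedbigbuis/ is unchanged.
Rule 2 (stop-cluster a-epenthesis): /d/ and /b/ form a stop–stop cluster, so [a] is inserted between them. /g/ and /b/ form a stop–stop cluster, so [a] is inserted between them. /hokedbigbuis/ → hokedabigabuis.
Rule 3 (intervocalic voicing): /k/ is a voiceless obstruent between vowels /o/ and /e/, so it voices to [g]. /hokedabigabuis/ → hogedabigabuis.
Rule 4 (final e-epenthesis): the form ends in the consonant /s/, so [e] is inserted word-finally. /hogedabigabuis/ → hogedabigabuise.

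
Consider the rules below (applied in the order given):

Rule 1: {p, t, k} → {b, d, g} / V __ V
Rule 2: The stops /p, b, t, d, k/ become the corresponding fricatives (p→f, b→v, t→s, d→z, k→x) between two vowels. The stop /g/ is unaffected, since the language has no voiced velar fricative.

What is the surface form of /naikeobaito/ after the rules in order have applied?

Rule 1 (intervocalic voicing): /k/ is a voiceless stop between vowels /i/ and /e/, so it voices to [g]. /t/ is a voiceless stop between vowels /i/ and /o/, so it voices to [d]. /naikeobaito/ → naigeobaido.
Rule 2 (intervocalic spirantization): /b/ is a stop between vowels /o/ and /a/, so it spirantizes to the fricative [v]. /d/ is a stop between vowels /i/ and /o/, so it spirantizes to the fricative [z]. /naigeobaido/ → naigeovaizo.

naigeovaizo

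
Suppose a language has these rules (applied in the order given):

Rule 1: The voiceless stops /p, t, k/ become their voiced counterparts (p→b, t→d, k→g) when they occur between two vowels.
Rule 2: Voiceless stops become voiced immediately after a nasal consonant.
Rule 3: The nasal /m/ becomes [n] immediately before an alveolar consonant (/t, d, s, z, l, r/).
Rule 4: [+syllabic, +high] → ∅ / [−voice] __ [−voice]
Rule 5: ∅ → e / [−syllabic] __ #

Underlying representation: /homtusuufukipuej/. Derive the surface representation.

Rule 1 (intervocalic voicing): /k/ is a voiceless stop between vowels /u/ and /i/, so it voices to [g]. /p/ is a voiceless stop between vowels /i/ and /u/, so it voices to [b]. /homtusuufukipuej/ → homtusuufugibuej.
Rule 2 (post-nasal voicing): /t/ is a voiceless stop immediately after the nasal /m/, so it voices to [d]. /homtusuufugibuej/ → homdusuufugibuej.
Rule 3 (nasal place assimilation): /m/ precedes the alveolar consonant /d/, so it assimilates in place to [n]. /homdusuufugibuej/ → hondusuufugibuej.
Rule 4 (high vowel syncope): no segment meets the environment; /hondusuufugibuej/ is unchanged.
Rule 5 (final e-epenthesis): the form ends in the consonant /j/, so [e] is inserted word-finally. /hondusuufugibuej/ → hondusuufugibueje.

hondusuufugibueje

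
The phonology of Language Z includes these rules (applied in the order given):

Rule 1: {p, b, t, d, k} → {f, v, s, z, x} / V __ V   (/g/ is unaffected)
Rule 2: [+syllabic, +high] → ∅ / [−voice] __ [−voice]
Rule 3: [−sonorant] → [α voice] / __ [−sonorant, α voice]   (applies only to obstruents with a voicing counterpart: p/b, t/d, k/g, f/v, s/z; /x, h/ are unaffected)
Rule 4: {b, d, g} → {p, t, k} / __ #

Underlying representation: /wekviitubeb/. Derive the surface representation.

wegviisuvep

Rule 1 (intervocalic spirantization): /t/ is a stop between vowels /i/ and /u/, so it spirantizes to the fricative [s]. /b/ is a stop between vowels /u/ and /e/, so it spirantizes to the fricative [v]. /wekviitubeb/ → wekviisuveb.
Rule 2 (high vowel syncope): no segment meets the environment; /wekviisuveb/ is unchanged.
Rule 3 (regressive voicing assimilation): /k/ precedes the voiced obstruent /v/, so it voices to [g] by assimilation. /wekviisuveb/ → wegviisuveb.
Rule 4 (final devoicing): /b/ is a voiced stop in word-final position, so it devoices to [p]. /wegviisuveb/ → wegviisuvep.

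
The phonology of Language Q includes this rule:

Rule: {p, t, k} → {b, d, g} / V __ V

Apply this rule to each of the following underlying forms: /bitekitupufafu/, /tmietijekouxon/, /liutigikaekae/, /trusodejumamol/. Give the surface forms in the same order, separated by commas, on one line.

/bitekitupufafu/: /t/ is a voiceless stop between vowels /i/ and /e/, so it voices to [d]. /k/ is a voiceless stop between vowels /e/ and /i/, so it voices to [g]. /t/ is a voiceless stop between vowels /i/ and /u/, so it voices to [d]. /p/ is a voiceless stop between vowels /u/ and /u/, so it voices to [b]. → [bidegidubufafu].
/tmietijekouxon/: /t/ is a voiceless stop between vowels /e/ and /i/, so it voices to [d]. /k/ is a voiceless stop between vowels /e/ and /o/, so it voices to [g]. → [tmiedijegouxon].
/liutigikaekae/: /t/ is a voiceless stop between vowels /u/ and /i/, so it voices to [d]. /k/ is a voiceless stop between vowels /i/ and /a/, so it voices to [g]. /k/ is a voiceless stop between vowels /e/ and /a/, so it voices to [g]. → [liudigigaegae].
/trusodejumamol/: the rule's environment is not met; surfaces unchanged as [trusodejumamol].

bidegidubufafu, tmiedijegouxon, liudigigaegae, trusodejumamol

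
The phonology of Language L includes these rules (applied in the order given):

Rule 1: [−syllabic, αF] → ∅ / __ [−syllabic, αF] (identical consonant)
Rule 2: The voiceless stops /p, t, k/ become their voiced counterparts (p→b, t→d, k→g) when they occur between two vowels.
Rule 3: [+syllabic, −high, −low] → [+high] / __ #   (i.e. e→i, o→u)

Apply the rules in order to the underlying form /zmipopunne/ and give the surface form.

zmibobuni

Rule 1 (degemination): /nn/ is a geminate; the first /n/ deletes. /zmipopunne/ → zmipopune.
Rule 2 (intervocalic voicing): /p/ is a voiceless stop between vowels /i/ and /o/, so it voices to [b]. /p/ is a voiceless stop between vowels /o/ and /u/, so it voices to [b]. /zmipopune/ → zmibobune.
Rule 3 (final vowel raising): /e/ is a mid vowel in word-final position, so it raises to [i]. /zmibobune/ → zmibobuni.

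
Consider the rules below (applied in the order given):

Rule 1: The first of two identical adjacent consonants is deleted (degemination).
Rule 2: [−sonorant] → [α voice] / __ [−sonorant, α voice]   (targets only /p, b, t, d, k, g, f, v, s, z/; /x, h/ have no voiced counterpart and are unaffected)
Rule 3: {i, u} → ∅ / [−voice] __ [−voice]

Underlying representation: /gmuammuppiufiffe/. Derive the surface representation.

Rule 1 (degemination): /mm/ is a geminate; the first /m/ deletes. /pp/ is a geminate; the first /p/ deletes. /ff/ is a geminate; the first /f/ deletes. /gmuammuppiufiffe/ → gmuamupiufife.
Rule 2 (regressive voicing assimilation): no segment meets the environment; /gmuamupiufife/ is unchanged.
Rule 3 (high vowel syncope): /i/ is a high vowel flanked by voiceless consonants /f/ and /f/, so it deletes. /gmuamupiufife/ → gmuamupiuffe.

gmuamupiuffe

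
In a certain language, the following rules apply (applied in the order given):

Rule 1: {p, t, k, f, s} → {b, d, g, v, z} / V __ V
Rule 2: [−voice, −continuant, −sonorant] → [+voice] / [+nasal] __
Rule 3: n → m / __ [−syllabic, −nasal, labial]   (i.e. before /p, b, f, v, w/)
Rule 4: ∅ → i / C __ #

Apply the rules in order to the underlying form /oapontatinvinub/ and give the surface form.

Rule 1 (intervocalic voicing): /p/ is a voiceless obstruent between vowels /a/ and /o/, so it voices to [b]. /t/ is a voiceless obstruent between vowels /a/ and /i/, so it voices to [d]. /oapontatinvinub/ → oabontadinvinub.
Rule 2 (post-nasal voicing): /t/ is a voiceless stop immediately after the nasal /n/, so it voices to [d]. /oabontadinvinub/ → oabondadinvinub.
Rule 3 (nasal place assimilation): /n/ precedes the labial consonant /v/, so it assimilates in place to [m]. /oabondadinvinub/ → oabondadimvinub.
Rule 4 (final i-epenthesis): the form ends in the consonant /b/, so [i] is inserted word-finally. /oabondadimvinub/ → oabondadimvinubi.

oabondadimvinubi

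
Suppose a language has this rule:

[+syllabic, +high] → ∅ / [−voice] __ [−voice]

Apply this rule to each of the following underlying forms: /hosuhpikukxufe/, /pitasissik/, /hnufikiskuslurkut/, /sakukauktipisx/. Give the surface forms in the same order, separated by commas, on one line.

hoshpkkxfe, ptasssk, hnufkskslurkt, sakkauktpsx

/hosuhpikukxufe/: /u/ is a high vowel flanked by voiceless consonants /s/ and /h/, so it deletes. /i/ is a high vowel flanked by voiceless consonants /p/ and /k/, so it deletes. /u/ is a high vowel flanked by voiceless consonants /k/ and /k/, so it deletes. /u/ is a high vowel flanked by voiceless consonants /x/ and /f/, so it deletes. → [hoshpkkxfe].
/pitasissik/: /i/ is a high vowel flanked by voiceless consonants /p/ and /t/, so it deletes. /i/ is a high vowel flanked by voiceless consonants /s/ and /s/, so it deletes. /i/ is a high vowel flanked by voiceless consonants /s/ and /k/, so it deletes. → [ptasssk].
/hnufikiskuslurkut/: /i/ is a high vowel flanked by voiceless consonants /f/ and /k/, so it deletes. /i/ is a high vowel flanked by voiceless consonants /k/ and /s/, so it deletes. /u/ is a high vowel flanked by voiceless consonants /k/ and /s/, so it deletes. /u/ is a high vowel flanked by voiceless consonants /k/ and /t/, so it deletes. → [hnufkskslurkt].
/sakukauktipisx/: /u/ is a high vowel flanked by voiceless consonants /k/ and /k/, so it deletes. /i/ is a high vowel flanked by voiceless consonants /t/ and /p/, so it deletes. /i/ is a high vowel flanked by voiceless consonants /p/ and /s/, so it deletes. → [sakkauktpsx].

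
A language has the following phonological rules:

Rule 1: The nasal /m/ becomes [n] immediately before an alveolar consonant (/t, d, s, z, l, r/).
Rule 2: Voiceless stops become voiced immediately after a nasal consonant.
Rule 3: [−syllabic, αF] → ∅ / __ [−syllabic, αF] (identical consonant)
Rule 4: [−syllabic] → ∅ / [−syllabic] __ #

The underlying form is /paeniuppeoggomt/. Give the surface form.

Rule 1 (nasal place assimilation): /m/ precedes the alveolar consonant /t/, so it assimilates in place to [n]. /paeniuppeoggomt/ → paeniuppeoggont.
Rule 2 (post-nasal voicing): /t/ is a voiceless stop immediately after the nasal /n/, so it voices to [d]. /paeniuppeoggont/ → paeniuppeoggond.
Rule 3 (degemination): /pp/ is a geminate; the first /p/ deletes. /gg/ is a geminate; the first /g/ deletes. /paeniuppeoggond/ → paeniupeogond.
Rule 4 (final cluster simplification): /d/ is the second consonant of a word-final cluster /nd/, so it deletes. /paeniupeogond/ → paeniupeogon.

paeniupeogon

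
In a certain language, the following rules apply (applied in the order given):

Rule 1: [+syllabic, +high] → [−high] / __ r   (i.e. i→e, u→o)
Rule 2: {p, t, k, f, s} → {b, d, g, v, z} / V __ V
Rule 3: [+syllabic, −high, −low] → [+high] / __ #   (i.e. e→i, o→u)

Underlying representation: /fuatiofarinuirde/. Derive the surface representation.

fuadiovarinuerdi

Rule 1 (pre-rhotic lowering): /i/ is a high vowel immediately before /r/, so it lowers to [e]. /fuatiofarinuirde/ → fuatiofarinuerde.
Rule 2 (intervocalic voicing): /t/ is a voiceless obstruent between vowels /a/ and /i/, so it voices to [d]. /f/ is a voiceless obstruent between vowels /o/ and /a/, so it voices to [v]. /fuatiofarinuerde/ → fuadiovarinuerde.
Rule 3 (final vowel raising): /e/ is a mid vowel in word-final position, so it raises to [i]. /fuadiovarinuerde/ → fuadiovarinuerdi.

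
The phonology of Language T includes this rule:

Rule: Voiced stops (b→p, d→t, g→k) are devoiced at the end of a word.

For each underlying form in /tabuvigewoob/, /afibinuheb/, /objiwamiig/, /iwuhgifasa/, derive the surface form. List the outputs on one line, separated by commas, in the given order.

/tabuvigewoob/: /b/ is a voiced stop in word-final position, so it devoices to [p]. → [tabuvigewoop].
/afibinuheb/: /b/ is a voiced stop in word-final position, so it devoices to [p]. → [afibinuhep].
/objiwamiig/: /g/ is a voiced stop in word-final position, so it devoices to [k]. → [objiwamiik].
/iwuhgifasa/: the rule's environment is not met; surfaces unchanged as [iwuhgifasa].

tabuvigewoop, afibinuhep, objiwamiik, iwuhgifasa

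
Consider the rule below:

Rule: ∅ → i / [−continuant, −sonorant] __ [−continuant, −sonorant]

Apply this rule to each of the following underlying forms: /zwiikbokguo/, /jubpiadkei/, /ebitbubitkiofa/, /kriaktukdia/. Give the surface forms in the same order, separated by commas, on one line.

/zwiikbokguo/: /k/ and /b/ form a stop–stop cluster, so [i] is inserted between them. /k/ and /g/ form a stop–stop cluster, so [i] is inserted between them. → [zwiikibokiguo].
/jubpiadkei/: /b/ and /p/ form a stop–stop cluster, so [i] is inserted between them. /d/ and /k/ form a stop–stop cluster, so [i] is inserted between them. → [jubipiadikei].
/ebitbubitkiofa/: /t/ and /b/ form a stop–stop cluster, so [i] is inserted between them. /t/ and /k/ form a stop–stop cluster, so [i] is inserted between them. → [ebitibubitikiofa].
/kriaktukdia/: /k/ and /t/ form a stop–stop cluster, so [i] is inserted between them. /k/ and /d/ form a stop–stop cluster, so [i] is inserted between them. → [kriakitukidia].

zwiikibokiguo, jubipiadikei, ebitibubitikiofa, kriakitukidia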